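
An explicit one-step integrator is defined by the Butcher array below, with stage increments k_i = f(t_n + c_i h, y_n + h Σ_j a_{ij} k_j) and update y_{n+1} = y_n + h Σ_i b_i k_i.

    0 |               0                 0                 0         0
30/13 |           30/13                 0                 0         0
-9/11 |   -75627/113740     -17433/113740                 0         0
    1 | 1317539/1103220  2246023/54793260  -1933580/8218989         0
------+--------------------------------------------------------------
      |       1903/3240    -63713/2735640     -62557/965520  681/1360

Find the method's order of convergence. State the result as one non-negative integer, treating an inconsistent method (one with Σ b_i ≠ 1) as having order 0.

4

b = (1903/3240, -63713/2735640, -62557/965520, 681/1360)
c = (0, 30/13, -9/11, 1)
Ac = (0, 0, -4023/11374, 391/1362)
Σ b_i: 1903/3240·1 + (-63713/2735640)·1 + (-62557/965520)·1 + 681/1360·1 = 1 ✓
b·c: (-63713/2735640)·30/13 + (-62557/965520)·(-9/11) + 681/1360·1 = 1/2 ✓
b·c²: (-63713/2735640)·900/169 + (-62557/965520)·81/121 + 681/1360·1 = 1/3 ✓
b·Ac: (-62557/965520)·(-4023/11374) + 681/1360·391/1362 = 1/6 ✓
b·c³: (-63713/2735640)·27000/2197 + (-62557/965520)·(-729/1331) + 681/1360·1 = 1/4 ✓
b·(c∘Ac): (-62557/965520)·36207/125114 + 681/1360·391/1362 = 1/8 ✓
b·Ac²: (-62557/965520)·(-60345/73931) + 681/1360·1615/26559 = 1/12 ✓
b·A²c: 681/1360·170/2043 = 1/24 ✓; 4 stages ⇒ order 4.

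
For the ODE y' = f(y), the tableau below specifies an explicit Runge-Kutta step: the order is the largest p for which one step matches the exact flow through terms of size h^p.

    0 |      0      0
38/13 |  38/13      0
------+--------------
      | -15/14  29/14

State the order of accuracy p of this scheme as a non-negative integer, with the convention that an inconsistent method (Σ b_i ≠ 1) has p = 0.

1

b = (-15/14, 29/14)
c = (0, 38/13)
Σ b_i: (-15/14)·1 + 29/14·1 = 1 ✓
b·c: 29/14·38/13 = 551/91 ≠ 1/2 ⇒ order 1.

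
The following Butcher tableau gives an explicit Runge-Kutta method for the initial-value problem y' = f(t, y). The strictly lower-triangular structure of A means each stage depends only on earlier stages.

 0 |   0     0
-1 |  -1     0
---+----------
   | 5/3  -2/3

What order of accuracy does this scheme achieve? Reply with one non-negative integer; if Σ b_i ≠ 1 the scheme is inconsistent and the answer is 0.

b = (5/3, -2/3)
c = (0, -1)
Σ b_i: 5/3·1 + (-2/3)·1 = 1 ✓
b·c: (-2/3)·(-1) = 2/3 ≠ 1/2 ⇒ order 1.

1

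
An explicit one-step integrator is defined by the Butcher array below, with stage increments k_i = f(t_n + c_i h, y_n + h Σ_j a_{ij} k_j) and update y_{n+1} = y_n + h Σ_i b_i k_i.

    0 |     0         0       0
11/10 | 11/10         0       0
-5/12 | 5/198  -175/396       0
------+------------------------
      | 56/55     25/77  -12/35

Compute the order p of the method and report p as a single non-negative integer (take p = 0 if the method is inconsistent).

b = (56/55, 25/77, -12/35)
c = (0, 11/10, -5/12)
Ac = (0, 0, -35/72)
Σ b_i: 56/55·1 + 25/77·1 + (-12/35)·1 = 1 ✓
b·c: 25/77·11/10 + (-12/35)·(-5/12) = 1/2 ✓
b·c²: 25/77·121/100 + (-12/35)·25/144 = 1/3 ✓
b·Ac: (-12/35)·(-35/72) = 1/6 ✓; 3 stages ⇒ order 3.

3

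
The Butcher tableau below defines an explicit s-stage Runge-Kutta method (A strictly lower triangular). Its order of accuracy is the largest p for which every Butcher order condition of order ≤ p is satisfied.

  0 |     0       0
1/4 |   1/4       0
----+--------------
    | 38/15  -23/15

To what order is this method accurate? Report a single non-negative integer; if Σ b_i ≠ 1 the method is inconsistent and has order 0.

1

b = (38/15, -23/15)
c = (0, 1/4)
Σ b_i: 38/15·1 + (-23/15)·1 = 1 ✓
b·c: (-23/15)·1/4 = -23/60 ≠ 1/2 ⇒ order 1.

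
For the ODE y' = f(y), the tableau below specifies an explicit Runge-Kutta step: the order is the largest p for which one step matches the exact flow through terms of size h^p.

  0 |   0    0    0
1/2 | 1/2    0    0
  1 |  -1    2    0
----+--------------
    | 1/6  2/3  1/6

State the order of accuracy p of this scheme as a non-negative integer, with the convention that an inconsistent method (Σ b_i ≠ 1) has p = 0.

b = (1/6, 2/3, 1/6)
c = (0, 1/2, 1)
Ac = (0, 0, 1)
Σ b_i: 1/6·1 + 2/3·1 + 1/6·1 = 1 ✓
b·c: 2/3·1/2 + 1/6·1 = 1/2 ✓
b·c²: 2/3·1/4 + 1/6·1 = 1/3 ✓
b·Ac: 1/6·1 = 1/6 ✓; 3 stages ⇒ order 3.

3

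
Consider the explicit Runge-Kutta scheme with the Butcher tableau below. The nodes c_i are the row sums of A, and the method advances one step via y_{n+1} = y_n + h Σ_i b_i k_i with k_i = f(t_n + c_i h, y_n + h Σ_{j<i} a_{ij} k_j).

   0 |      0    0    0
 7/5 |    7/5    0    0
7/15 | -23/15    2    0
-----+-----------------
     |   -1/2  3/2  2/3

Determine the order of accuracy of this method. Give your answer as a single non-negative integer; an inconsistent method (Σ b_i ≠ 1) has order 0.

b = (-1/2, 3/2, 2/3)
c = (0, 7/5, 7/15)
Ac = (0, 0, 14/5)
Σ b_i: (-1/2)·1 + 3/2·1 + 2/3·1 = 5/3 ≠ 1 ⇒ order 0.

0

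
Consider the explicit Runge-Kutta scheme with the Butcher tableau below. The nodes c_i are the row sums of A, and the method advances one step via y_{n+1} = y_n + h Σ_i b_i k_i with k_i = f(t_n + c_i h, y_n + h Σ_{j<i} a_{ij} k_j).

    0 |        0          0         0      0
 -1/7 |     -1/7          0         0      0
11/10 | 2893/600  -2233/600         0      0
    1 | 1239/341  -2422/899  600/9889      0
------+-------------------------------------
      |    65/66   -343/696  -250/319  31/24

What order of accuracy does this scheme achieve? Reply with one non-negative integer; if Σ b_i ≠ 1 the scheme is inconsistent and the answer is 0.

4

b = (65/66, -343/696, -250/319, 31/24)
c = (0, -1/7, 11/10, 1)
Ac = (0, 0, 319/600, 14/31)
Σ b_i: 65/66·1 + (-343/696)·1 + (-250/319)·1 + 31/24·1 = 1 ✓
b·c: (-343/696)·(-1/7) + (-250/319)·11/10 + 31/24·1 = 1/2 ✓
b·c²: (-343/696)·1/49 + (-250/319)·121/100 + 31/24·1 = 1/3 ✓
b·Ac: (-250/319)·319/600 + 31/24·14/31 = 1/6 ✓
b·c³: (-343/696)·(-1/343) + (-250/319)·1331/1000 + 31/24·1 = 1/4 ✓
b·(c∘Ac): (-250/319)·3509/6000 + 31/24·14/31 = 1/8 ✓
b·Ac²: (-250/319)·(-319/4200) + 31/24·4/217 = 1/12 ✓
b·A²c: 31/24·1/31 = 1/24 ✓; 4 stages ⇒ order 4.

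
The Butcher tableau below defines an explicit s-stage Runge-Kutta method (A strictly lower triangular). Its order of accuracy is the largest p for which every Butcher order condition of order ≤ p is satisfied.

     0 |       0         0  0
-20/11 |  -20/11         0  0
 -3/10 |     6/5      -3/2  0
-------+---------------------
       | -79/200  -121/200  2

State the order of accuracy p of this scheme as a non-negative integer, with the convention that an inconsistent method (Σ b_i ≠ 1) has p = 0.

2

b = (-79/200, -121/200, 2)
c = (0, -20/11, -3/10)
Ac = (0, 0, 30/11)
Σ b_i: (-79/200)·1 + (-121/200)·1 + 2·1 = 1 ✓
b·c: (-121/200)·(-20/11) + 2·(-3/10) = 1/2 ✓
b·c²: (-121/200)·400/121 + 2·9/100 = -91/50 ≠ 1/3 ⇒ order 2.
b·Ac: 2·30/11 = 60/11 ≠ 1/6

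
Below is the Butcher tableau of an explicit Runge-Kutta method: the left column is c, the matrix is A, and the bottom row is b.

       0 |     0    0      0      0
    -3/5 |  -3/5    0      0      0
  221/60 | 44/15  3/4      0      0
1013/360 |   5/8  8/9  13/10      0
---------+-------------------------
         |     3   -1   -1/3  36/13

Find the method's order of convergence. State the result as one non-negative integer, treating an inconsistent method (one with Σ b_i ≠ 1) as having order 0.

0

b = (3, -1, -1/3, 36/13)
c = (0, -3/5, 221/60, 1013/360)
Ac = (0, 0, -9/20, 851/200)
Σ b_i: 3·1 + (-1)·1 + (-1/3)·1 + 36/13·1 = 173/39 ≠ 1 ⇒ order 0.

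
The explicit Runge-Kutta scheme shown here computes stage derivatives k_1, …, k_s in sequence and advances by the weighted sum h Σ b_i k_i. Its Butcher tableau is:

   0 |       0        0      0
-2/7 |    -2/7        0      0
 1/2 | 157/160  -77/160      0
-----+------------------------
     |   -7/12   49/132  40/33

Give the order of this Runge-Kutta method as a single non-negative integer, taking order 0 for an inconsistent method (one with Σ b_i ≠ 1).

3

b = (-7/12, 49/132, 40/33)
c = (0, -2/7, 1/2)
Ac = (0, 0, 11/80)
Σ b_i: (-7/12)·1 + 49/132·1 + 40/33·1 = 1 ✓
b·c: 49/132·(-2/7) + 40/33·1/2 = 1/2 ✓
b·c²: 49/132·4/49 + 40/33·1/4 = 1/3 ✓
b·Ac: 40/33·11/80 = 1/6 ✓; 3 stages ⇒ order 3.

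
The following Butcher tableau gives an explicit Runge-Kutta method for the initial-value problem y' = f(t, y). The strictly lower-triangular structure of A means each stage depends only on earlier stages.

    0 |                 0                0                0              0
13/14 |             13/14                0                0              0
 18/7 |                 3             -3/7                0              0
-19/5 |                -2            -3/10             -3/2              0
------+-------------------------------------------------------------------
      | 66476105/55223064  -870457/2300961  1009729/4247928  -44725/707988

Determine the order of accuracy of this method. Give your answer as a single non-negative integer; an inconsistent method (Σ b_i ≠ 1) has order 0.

b = (66476105/55223064, -870457/2300961, 1009729/4247928, -44725/707988)
c = (0, 13/14, 18/7, -19/5)
Ac = (0, 0, -39/98, -579/140)
Σ b_i: 66476105/55223064·1 + (-870457/2300961)·1 + 1009729/4247928·1 + (-44725/707988)·1 = 1 ✓
b·c: (-870457/2300961)·13/14 + 1009729/4247928·18/7 + (-44725/707988)·(-19/5) = 1/2 ✓
b·c²: (-870457/2300961)·169/196 + 1009729/4247928·324/49 + (-44725/707988)·361/25 = 1/3 ✓
b·Ac: 1009729/4247928·(-39/98) + (-44725/707988)·(-579/140) = 1/6 ✓
b·c³: (-870457/2300961)·2197/2744 + 1009729/4247928·5832/343 + (-44725/707988)·(-6859/125) = 833179281/115638040 ≠ 1/4 ⇒ order 3.
b·(c∘Ac): 1009729/4247928·(-351/343) + (-44725/707988)·11001/700 = -57173107/46255216 ≠ 1/8
b·Ac²: 1009729/4247928·(-507/1372) + (-44725/707988)·(-19947/1960) = 38512043/69382824 ≠ 1/12
b·A²c: (-44725/707988)·117/196 = -1744275/46255216 ≠ 1/24

3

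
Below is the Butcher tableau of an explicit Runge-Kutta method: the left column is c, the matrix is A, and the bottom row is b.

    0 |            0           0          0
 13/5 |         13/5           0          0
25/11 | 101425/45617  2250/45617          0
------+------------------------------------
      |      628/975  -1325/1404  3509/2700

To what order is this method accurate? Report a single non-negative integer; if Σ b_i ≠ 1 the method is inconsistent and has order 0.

3

b = (628/975, -1325/1404, 3509/2700)
c = (0, 13/5, 25/11)
Ac = (0, 0, 450/3509)
Σ b_i: 628/975·1 + (-1325/1404)·1 + 3509/2700·1 = 1 ✓
b·c: (-1325/1404)·13/5 + 3509/2700·25/11 = 1/2 ✓
b·c²: (-1325/1404)·169/25 + 3509/2700·625/121 = 1/3 ✓
b·Ac: 3509/2700·450/3509 = 1/6 ✓; 3 stages ⇒ order 3.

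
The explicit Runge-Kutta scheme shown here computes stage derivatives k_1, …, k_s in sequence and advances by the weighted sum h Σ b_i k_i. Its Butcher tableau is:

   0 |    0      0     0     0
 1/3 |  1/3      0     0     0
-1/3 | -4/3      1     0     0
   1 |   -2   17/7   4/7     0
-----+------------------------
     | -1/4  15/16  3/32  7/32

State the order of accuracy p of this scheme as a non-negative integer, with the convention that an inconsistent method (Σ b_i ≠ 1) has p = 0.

b = (-1/4, 15/16, 3/32, 7/32)
c = (0, 1/3, -1/3, 1)
Ac = (0, 0, 1/3, 13/21)
Σ b_i: (-1/4)·1 + 15/16·1 + 3/32·1 + 7/32·1 = 1 ✓
b·c: 15/16·1/3 + 3/32·(-1/3) + 7/32·1 = 1/2 ✓
b·c²: 15/16·1/9 + 3/32·1/9 + 7/32·1 = 1/3 ✓
b·Ac: 3/32·1/3 + 7/32·13/21 = 1/6 ✓
b·c³: 15/16·1/27 + 3/32·(-1/27) + 7/32·1 = 1/4 ✓
b·(c∘Ac): 3/32·(-1/9) + 7/32·13/21 = 1/8 ✓
b·Ac²: 3/32·1/9 + 7/32·1/3 = 1/12 ✓
b·A²c: 7/32·4/21 = 1/24 ✓; 4 stages ⇒ order 4.

4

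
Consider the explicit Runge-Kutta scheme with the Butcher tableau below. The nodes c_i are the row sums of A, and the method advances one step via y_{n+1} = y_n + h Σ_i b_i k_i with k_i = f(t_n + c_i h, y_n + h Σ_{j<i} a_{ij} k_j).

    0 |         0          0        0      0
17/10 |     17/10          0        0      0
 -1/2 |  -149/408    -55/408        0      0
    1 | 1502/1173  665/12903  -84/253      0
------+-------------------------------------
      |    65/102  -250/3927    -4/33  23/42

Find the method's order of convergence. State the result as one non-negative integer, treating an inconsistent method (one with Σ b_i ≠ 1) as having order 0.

4

b = (65/102, -250/3927, -4/33, 23/42)
c = (0, 17/10, -1/2, 1)
Ac = (0, 0, -11/48, 35/138)
Σ b_i: 65/102·1 + (-250/3927)·1 + (-4/33)·1 + 23/42·1 = 1 ✓
b·c: (-250/3927)·17/10 + (-4/33)·(-1/2) + 23/42·1 = 1/2 ✓
b·c²: (-250/3927)·289/100 + (-4/33)·1/4 + 23/42·1 = 1/3 ✓
b·Ac: (-4/33)·(-11/48) + 23/42·35/138 = 1/6 ✓
b·c³: (-250/3927)·4913/1000 + (-4/33)·(-1/8) + 23/42·1 = 1/4 ✓
b·(c∘Ac): (-4/33)·11/96 + 23/42·35/138 = 1/8 ✓
b·Ac²: (-4/33)·(-187/480) + 23/42·91/1380 = 1/12 ✓
b·A²c: 23/42·7/92 = 1/24 ✓; 4 stages ⇒ order 4.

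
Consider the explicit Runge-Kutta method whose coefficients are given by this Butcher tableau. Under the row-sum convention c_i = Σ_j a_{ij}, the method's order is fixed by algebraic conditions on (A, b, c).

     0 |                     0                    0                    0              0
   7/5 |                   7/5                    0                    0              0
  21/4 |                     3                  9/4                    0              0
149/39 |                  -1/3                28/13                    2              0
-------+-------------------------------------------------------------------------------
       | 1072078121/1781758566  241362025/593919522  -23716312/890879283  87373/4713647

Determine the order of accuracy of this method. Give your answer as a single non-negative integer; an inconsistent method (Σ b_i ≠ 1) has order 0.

3

b = (1072078121/1781758566, 241362025/593919522, -23716312/890879283, 87373/4713647)
c = (0, 7/5, 21/4, 149/39)
Ac = (0, 0, 63/20, 1757/130)
Σ b_i: 1072078121/1781758566·1 + 241362025/593919522·1 + (-23716312/890879283)·1 + 87373/4713647·1 = 1 ✓
b·c: 241362025/593919522·7/5 + (-23716312/890879283)·21/4 + 87373/4713647·149/39 = 1/2 ✓
b·c²: 241362025/593919522·49/25 + (-23716312/890879283)·441/16 + 87373/4713647·22201/1521 = 1/3 ✓
b·Ac: (-23716312/890879283)·63/20 + 87373/4713647·1757/130 = 1/6 ✓
b·c³: 241362025/593919522·343/125 + (-23716312/890879283)·9261/64 + 87373/4713647·3307949/59319 = -112728293221/66179603880 ≠ 1/4 ⇒ order 3.
b·(c∘Ac): (-23716312/890879283)·1323/80 + 87373/4713647·261793/5070 = 36545831/70704705 ≠ 1/8
b·Ac²: (-23716312/890879283)·441/100 + 87373/4713647·154301/2600 = 555828539/565637640 ≠ 1/12
b·A²c: 87373/4713647·63/10 = 5504499/47136470 ≠ 1/24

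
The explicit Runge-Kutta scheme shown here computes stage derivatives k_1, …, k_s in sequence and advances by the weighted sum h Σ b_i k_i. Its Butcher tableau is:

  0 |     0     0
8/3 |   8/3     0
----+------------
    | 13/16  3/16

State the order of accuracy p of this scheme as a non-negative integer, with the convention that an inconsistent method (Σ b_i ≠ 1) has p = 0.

b = (13/16, 3/16)
c = (0, 8/3)
Σ b_i: 13/16·1 + 3/16·1 = 1 ✓
b·c: 3/16·8/3 = 1/2 ✓; 2 stages ⇒ order 2.

2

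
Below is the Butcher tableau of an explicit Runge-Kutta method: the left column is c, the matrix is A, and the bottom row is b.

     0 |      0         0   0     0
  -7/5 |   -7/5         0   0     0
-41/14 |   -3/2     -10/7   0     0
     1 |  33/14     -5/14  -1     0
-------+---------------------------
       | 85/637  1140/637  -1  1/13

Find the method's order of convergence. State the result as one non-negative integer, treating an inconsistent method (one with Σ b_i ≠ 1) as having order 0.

2

b = (85/637, 1140/637, -1, 1/13)
c = (0, -7/5, -41/14, 1)
Ac = (0, 0, 2, 24/7)
Σ b_i: 85/637·1 + 1140/637·1 + (-1)·1 + 1/13·1 = 1 ✓
b·c: 1140/637·(-7/5) + (-1)·(-41/14) + 1/13·1 = 1/2 ✓
b·c²: 1140/637·49/25 + (-1)·1681/196 + 1/13·1 = -63597/12740 ≠ 1/3 ⇒ order 2.
b·Ac: (-1)·2 + 1/13·24/7 = -158/91 ≠ 1/6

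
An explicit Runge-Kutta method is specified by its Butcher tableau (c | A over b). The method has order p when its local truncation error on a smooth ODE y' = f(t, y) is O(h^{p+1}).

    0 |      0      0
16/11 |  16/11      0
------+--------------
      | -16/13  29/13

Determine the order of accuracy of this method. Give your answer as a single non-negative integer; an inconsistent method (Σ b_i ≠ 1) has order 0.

b = (-16/13, 29/13)
c = (0, 16/11)
Σ b_i: (-16/13)·1 + 29/13·1 = 1 ✓
b·c: 29/13·16/11 = 464/143 ≠ 1/2 ⇒ order 1.

1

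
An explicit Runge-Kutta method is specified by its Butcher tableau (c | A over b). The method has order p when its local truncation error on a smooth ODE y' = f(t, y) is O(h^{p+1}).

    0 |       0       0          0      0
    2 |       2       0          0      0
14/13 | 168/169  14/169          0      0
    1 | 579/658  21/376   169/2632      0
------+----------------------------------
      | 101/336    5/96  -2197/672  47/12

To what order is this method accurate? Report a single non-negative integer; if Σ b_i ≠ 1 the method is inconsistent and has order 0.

b = (101/336, 5/96, -2197/672, 47/12)
c = (0, 2, 14/13, 1)
Ac = (0, 0, 28/169, 17/94)
Σ b_i: 101/336·1 + 5/96·1 + (-2197/672)·1 + 47/12·1 = 1 ✓
b·c: 5/96·2 + (-2197/672)·14/13 + 47/12·1 = 1/2 ✓
b·c²: 5/96·4 + (-2197/672)·196/169 + 47/12·1 = 1/3 ✓
b·Ac: (-2197/672)·28/169 + 47/12·17/94 = 1/6 ✓
b·c³: 5/96·8 + (-2197/672)·2744/2197 + 47/12·1 = 1/4 ✓
b·(c∘Ac): (-2197/672)·392/2197 + 47/12·17/94 = 1/8 ✓
b·Ac²: (-2197/672)·56/169 + 47/12·14/47 = 1/12 ✓
b·A²c: 47/12·1/94 = 1/24 ✓; 4 stages ⇒ order 4.

4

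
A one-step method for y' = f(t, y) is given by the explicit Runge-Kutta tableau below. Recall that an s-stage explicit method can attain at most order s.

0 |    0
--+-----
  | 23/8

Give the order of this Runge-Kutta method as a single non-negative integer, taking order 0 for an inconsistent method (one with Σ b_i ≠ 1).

b = (23/8)
c = (0)
Σ b_i: 23/8·1 = 23/8 ≠ 1 ⇒ order 0.

0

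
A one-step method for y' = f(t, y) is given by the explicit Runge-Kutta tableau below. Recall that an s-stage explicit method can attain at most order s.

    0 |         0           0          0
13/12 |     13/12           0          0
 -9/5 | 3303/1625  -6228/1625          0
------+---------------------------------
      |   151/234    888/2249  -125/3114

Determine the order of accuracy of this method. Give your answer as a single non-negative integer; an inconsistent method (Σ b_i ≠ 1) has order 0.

b = (151/234, 888/2249, -125/3114)
c = (0, 13/12, -9/5)
Ac = (0, 0, -519/125)
Σ b_i: 151/234·1 + 888/2249·1 + (-125/3114)·1 = 1 ✓
b·c: 888/2249·13/12 + (-125/3114)·(-9/5) = 1/2 ✓
b·c²: 888/2249·169/144 + (-125/3114)·81/25 = 1/3 ✓
b·Ac: (-125/3114)·(-519/125) = 1/6 ✓; 3 stages ⇒ order 3.

3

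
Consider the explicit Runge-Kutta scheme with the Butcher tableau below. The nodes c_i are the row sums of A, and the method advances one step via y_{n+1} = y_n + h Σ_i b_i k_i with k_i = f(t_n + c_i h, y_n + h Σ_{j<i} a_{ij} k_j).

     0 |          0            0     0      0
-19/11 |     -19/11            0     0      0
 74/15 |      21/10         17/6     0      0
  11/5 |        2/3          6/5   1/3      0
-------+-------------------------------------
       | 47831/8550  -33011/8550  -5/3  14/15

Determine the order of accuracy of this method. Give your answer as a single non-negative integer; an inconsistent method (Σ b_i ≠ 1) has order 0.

2

b = (47831/8550, -33011/8550, -5/3, 14/15)
c = (0, -19/11, 74/15, 11/5)
Ac = (0, 0, -323/66, -212/495)
Σ b_i: 47831/8550·1 + (-33011/8550)·1 + (-5/3)·1 + 14/15·1 = 1 ✓
b·c: (-33011/8550)·(-19/11) + (-5/3)·74/15 + 14/15·11/5 = 1/2 ✓
b·c²: (-33011/8550)·361/121 + (-5/3)·5476/225 + 14/15·121/25 = -3531673/74250 ≠ 1/3 ⇒ order 2.
b·Ac: (-5/3)·(-323/66) + 14/15·(-212/495) = 115189/14850 ≠ 1/6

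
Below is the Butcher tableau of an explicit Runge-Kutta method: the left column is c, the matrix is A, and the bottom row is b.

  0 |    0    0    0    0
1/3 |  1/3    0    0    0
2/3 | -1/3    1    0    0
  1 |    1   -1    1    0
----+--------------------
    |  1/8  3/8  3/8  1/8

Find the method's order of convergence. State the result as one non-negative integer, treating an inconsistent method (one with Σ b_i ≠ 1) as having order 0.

b = (1/8, 3/8, 3/8, 1/8)
c = (0, 1/3, 2/3, 1)
Ac = (0, 0, 1/3, 1/3)
Σ b_i: 1/8·1 + 3/8·1 + 3/8·1 + 1/8·1 = 1 ✓
b·c: 3/8·1/3 + 3/8·2/3 + 1/8·1 = 1/2 ✓
b·c²: 3/8·1/9 + 3/8·4/9 + 1/8·1 = 1/3 ✓
b·Ac: 3/8·1/3 + 1/8·1/3 = 1/6 ✓
b·c³: 3/8·1/27 + 3/8·8/27 + 1/8·1 = 1/4 ✓
b·(c∘Ac): 3/8·2/9 + 1/8·1/3 = 1/8 ✓
b·Ac²: 3/8·1/9 + 1/8·1/3 = 1/12 ✓
b·A²c: 1/8·1/3 = 1/24 ✓; 4 stages ⇒ order 4.

4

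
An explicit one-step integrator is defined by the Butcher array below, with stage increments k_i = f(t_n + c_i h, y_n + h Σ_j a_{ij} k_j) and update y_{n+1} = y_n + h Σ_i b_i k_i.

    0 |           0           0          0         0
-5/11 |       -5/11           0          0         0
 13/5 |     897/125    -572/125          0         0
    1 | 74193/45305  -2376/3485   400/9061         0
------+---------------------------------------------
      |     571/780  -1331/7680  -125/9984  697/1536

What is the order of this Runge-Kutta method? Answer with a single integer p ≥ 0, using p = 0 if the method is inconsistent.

b = (571/780, -1331/7680, -125/9984, 697/1536)
c = (0, -5/11, 13/5, 1)
Ac = (0, 0, 52/25, 296/697)
Σ b_i: 571/780·1 + (-1331/7680)·1 + (-125/9984)·1 + 697/1536·1 = 1 ✓
b·c: (-1331/7680)·(-5/11) + (-125/9984)·13/5 + 697/1536·1 = 1/2 ✓
b·c²: (-1331/7680)·25/121 + (-125/9984)·169/25 + 697/1536·1 = 1/3 ✓
b·Ac: (-125/9984)·52/25 + 697/1536·296/697 = 1/6 ✓
b·c³: (-1331/7680)·(-125/1331) + (-125/9984)·2197/125 + 697/1536·1 = 1/4 ✓
b·(c∘Ac): (-125/9984)·676/125 + 697/1536·296/697 = 1/8 ✓
b·Ac²: (-125/9984)·(-52/55) + 697/1536·1208/7667 = 1/12 ✓
b·A²c: 697/1536·64/697 = 1/24 ✓; 4 stages ⇒ order 4.

4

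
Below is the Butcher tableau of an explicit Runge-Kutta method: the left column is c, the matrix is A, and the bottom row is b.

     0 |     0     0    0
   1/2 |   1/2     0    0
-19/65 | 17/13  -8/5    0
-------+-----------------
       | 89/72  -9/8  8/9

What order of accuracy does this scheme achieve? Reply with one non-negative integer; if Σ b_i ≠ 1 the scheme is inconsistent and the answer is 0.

b = (89/72, -9/8, 8/9)
c = (0, 1/2, -19/65)
Ac = (0, 0, -4/5)
Σ b_i: 89/72·1 + (-9/8)·1 + 8/9·1 = 1 ✓
b·c: (-9/8)·1/2 + 8/9·(-19/65) = -7697/9360 ≠ 1/2 ⇒ order 1.

1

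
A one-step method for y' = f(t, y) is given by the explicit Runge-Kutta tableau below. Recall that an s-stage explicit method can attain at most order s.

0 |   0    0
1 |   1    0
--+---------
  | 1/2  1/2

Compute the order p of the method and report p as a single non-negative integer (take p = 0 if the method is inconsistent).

b = (1/2, 1/2)
c = (0, 1)
Σ b_i: 1/2·1 + 1/2·1 = 1 ✓
b·c: 1/2·1 = 1/2 ✓; 2 stages ⇒ order 2.

2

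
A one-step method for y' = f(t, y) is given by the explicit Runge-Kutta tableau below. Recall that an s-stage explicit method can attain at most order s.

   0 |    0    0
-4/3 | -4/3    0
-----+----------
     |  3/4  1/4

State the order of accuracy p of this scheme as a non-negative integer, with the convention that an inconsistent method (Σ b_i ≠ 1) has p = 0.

b = (3/4, 1/4)
c = (0, -4/3)
Σ b_i: 3/4·1 + 1/4·1 = 1 ✓
b·c: 1/4·(-4/3) = -1/3 ≠ 1/2 ⇒ order 1.

1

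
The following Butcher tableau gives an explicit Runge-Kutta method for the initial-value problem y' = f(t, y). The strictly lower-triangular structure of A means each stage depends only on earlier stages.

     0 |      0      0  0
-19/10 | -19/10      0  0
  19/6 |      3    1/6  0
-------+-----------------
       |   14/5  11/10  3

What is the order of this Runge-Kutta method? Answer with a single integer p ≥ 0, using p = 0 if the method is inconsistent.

0

b = (14/5, 11/10, 3)
c = (0, -19/10, 19/6)
Ac = (0, 0, -19/60)
Σ b_i: 14/5·1 + 11/10·1 + 3·1 = 69/10 ≠ 1 ⇒ order 0.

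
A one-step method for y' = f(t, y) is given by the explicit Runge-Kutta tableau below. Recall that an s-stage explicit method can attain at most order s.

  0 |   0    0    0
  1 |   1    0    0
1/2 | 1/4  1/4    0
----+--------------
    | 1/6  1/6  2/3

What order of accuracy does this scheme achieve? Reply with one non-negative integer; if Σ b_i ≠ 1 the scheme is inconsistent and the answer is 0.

3

b = (1/6, 1/6, 2/3)
c = (0, 1, 1/2)
Ac = (0, 0, 1/4)
Σ b_i: 1/6·1 + 1/6·1 + 2/3·1 = 1 ✓
b·c: 1/6·1 + 2/3·1/2 = 1/2 ✓
b·c²: 1/6·1 + 2/3·1/4 = 1/3 ✓
b·Ac: 2/3·1/4 = 1/6 ✓; 3 stages ⇒ order 3.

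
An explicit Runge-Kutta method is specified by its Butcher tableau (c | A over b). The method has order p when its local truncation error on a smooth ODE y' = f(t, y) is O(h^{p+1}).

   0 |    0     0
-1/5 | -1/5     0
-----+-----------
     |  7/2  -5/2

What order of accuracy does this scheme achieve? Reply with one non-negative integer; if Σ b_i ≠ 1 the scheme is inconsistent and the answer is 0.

b = (7/2, -5/2)
c = (0, -1/5)
Σ b_i: 7/2·1 + (-5/2)·1 = 1 ✓
b·c: (-5/2)·(-1/5) = 1/2 ✓; 2 stages ⇒ order 2.

2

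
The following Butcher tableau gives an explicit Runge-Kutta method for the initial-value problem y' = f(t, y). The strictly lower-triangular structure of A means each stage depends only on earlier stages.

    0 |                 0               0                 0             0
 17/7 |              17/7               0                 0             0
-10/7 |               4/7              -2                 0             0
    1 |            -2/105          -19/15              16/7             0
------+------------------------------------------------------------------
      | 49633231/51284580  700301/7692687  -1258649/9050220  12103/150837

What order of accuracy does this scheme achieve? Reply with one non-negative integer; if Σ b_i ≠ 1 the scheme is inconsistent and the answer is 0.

3

b = (49633231/51284580, 700301/7692687, -1258649/9050220, 12103/150837)
c = (0, 17/7, -10/7, 1)
Ac = (0, 0, -34/7, -4661/735)
Σ b_i: 49633231/51284580·1 + 700301/7692687·1 + (-1258649/9050220)·1 + 12103/150837·1 = 1 ✓
b·c: 700301/7692687·17/7 + (-1258649/9050220)·(-10/7) + 12103/150837·1 = 1/2 ✓
b·c²: 700301/7692687·289/49 + (-1258649/9050220)·100/49 + 12103/150837·1 = 1/3 ✓
b·Ac: (-1258649/9050220)·(-34/7) + 12103/150837·(-4661/735) = 1/6 ✓
b·c³: 700301/7692687·4913/343 + (-1258649/9050220)·(-1000/343) + 12103/150837·1 = 4409102/2463671 ≠ 1/4 ⇒ order 3.
b·(c∘Ac): (-1258649/9050220)·340/49 + 12103/150837·(-4661/735) = -23342464/15837885 ≠ 1/8
b·Ac²: (-1258649/9050220)·(-578/49) + 12103/150837·(-14437/5145) = 2988823/2111718 ≠ 1/12
b·A²c: 12103/150837·(-544/49) = -134368/150837 ≠ 1/24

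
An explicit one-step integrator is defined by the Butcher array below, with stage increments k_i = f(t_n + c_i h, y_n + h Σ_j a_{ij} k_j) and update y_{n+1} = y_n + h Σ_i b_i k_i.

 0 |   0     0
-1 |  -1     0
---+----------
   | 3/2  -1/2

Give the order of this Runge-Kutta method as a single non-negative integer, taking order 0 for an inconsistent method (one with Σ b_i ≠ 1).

2

b = (3/2, -1/2)
c = (0, -1)
Σ b_i: 3/2·1 + (-1/2)·1 = 1 ✓
b·c: (-1/2)·(-1) = 1/2 ✓; 2 stages ⇒ order 2.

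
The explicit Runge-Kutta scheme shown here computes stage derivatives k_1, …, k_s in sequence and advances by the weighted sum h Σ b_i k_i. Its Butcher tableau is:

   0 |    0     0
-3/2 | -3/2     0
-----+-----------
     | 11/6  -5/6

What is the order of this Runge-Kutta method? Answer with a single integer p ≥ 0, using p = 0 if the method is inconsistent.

b = (11/6, -5/6)
c = (0, -3/2)
Σ b_i: 11/6·1 + (-5/6)·1 = 1 ✓
b·c: (-5/6)·(-3/2) = 5/4 ≠ 1/2 ⇒ order 1.

1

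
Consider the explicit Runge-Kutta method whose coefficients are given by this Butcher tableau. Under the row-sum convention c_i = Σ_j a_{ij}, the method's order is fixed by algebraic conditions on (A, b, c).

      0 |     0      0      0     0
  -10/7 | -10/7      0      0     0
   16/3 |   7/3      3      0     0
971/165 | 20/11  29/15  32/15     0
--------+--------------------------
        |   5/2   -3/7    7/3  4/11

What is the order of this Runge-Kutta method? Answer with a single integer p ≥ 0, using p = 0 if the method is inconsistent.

b = (5/2, -3/7, 7/3, 4/11)
c = (0, -10/7, 16/3, 971/165)
Ac = (0, 0, -30/7, 2714/315)
Σ b_i: 5/2·1 + (-3/7)·1 + 7/3·1 + 4/11·1 = 2203/462 ≠ 1 ⇒ order 0.

0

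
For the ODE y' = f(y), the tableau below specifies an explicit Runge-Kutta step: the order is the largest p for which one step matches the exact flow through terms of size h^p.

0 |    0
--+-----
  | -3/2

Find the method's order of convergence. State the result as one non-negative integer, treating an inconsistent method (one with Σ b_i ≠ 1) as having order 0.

b = (-3/2)
c = (0)
Σ b_i: (-3/2)·1 = -3/2 ≠ 1 ⇒ order 0.

0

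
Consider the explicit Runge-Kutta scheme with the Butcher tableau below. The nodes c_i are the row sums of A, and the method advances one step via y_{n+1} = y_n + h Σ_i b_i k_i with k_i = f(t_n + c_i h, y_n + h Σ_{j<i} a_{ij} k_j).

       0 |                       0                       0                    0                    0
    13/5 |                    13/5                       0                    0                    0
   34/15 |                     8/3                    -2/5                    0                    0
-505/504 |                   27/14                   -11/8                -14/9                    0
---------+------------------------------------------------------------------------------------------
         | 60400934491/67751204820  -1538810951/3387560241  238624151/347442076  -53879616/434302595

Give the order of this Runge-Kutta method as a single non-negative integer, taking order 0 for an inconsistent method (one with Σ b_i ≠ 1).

b = (60400934491/67751204820, -1538810951/3387560241, 238624151/347442076, -53879616/434302595)
c = (0, 13/5, 34/15, -505/504)
Ac = (0, 0, -26/25, -7669/1080)
Σ b_i: 60400934491/67751204820·1 + (-1538810951/3387560241)·1 + 238624151/347442076·1 + (-53879616/434302595)·1 = 1 ✓
b·c: (-1538810951/3387560241)·13/5 + 238624151/347442076·34/15 + (-53879616/434302595)·(-505/504) = 1/2 ✓
b·c²: (-1538810951/3387560241)·169/25 + 238624151/347442076·1156/225 + (-53879616/434302595)·255025/254016 = 1/3 ✓
b·Ac: 238624151/347442076·(-26/25) + (-53879616/434302595)·(-7669/1080) = 1/6 ✓
b·c³: (-1538810951/3387560241)·2197/125 + 238624151/347442076·39304/3375 + (-53879616/434302595)·(-128787625/128024064) = 1370043442793/9849982854600 ≠ 1/4 ⇒ order 3.
b·(c∘Ac): 238624151/347442076·(-884/375) + (-53879616/434302595)·774569/108864 = -733387575014/293154251625 ≠ 1/8
b·Ac²: 238624151/347442076·(-338/125) + (-53879616/434302595)·(-280051/16200) = 11238535157/39087233550 ≠ 1/12
b·A²c: (-53879616/434302595)·364/225 = -2179131136/10857564875 ≠ 1/24

3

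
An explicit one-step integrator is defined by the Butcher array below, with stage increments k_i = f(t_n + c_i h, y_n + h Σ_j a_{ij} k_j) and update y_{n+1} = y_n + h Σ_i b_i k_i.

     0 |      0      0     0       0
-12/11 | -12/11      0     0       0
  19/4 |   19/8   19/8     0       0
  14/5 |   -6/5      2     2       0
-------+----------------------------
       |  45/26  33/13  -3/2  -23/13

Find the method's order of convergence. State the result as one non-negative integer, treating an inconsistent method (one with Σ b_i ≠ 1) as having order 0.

1

b = (45/26, 33/13, -3/2, -23/13)
c = (0, -12/11, 19/4, 14/5)
Ac = (0, 0, -57/22, 161/22)
Σ b_i: 45/26·1 + 33/13·1 + (-3/2)·1 + (-23/13)·1 = 1 ✓
b·c: 33/13·(-12/11) + (-3/2)·19/4 + (-23/13)·14/5 = -7721/520 ≠ 1/2 ⇒ order 1.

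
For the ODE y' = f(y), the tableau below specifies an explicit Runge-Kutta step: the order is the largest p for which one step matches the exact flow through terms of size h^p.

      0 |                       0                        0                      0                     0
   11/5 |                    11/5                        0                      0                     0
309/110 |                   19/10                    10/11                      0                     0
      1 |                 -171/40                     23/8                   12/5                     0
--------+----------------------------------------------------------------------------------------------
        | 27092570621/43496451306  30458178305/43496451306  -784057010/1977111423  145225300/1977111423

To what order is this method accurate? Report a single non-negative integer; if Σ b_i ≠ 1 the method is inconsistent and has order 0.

b = (27092570621/43496451306, 30458178305/43496451306, -784057010/1977111423, 145225300/1977111423)
c = (0, 11/5, 309/110, 1)
Ac = (0, 0, 2, 28747/2200)
Σ b_i: 27092570621/43496451306·1 + 30458178305/43496451306·1 + (-784057010/1977111423)·1 + 145225300/1977111423·1 = 1 ✓
b·c: 30458178305/43496451306·11/5 + (-784057010/1977111423)·309/110 + 145225300/1977111423·1 = 1/2 ✓
b·c²: 30458178305/43496451306·121/25 + (-784057010/1977111423)·95481/12100 + 145225300/1977111423·1 = 1/3 ✓
b·Ac: (-784057010/1977111423)·2 + 145225300/1977111423·28747/2200 = 1/6 ✓
b·c³: 30458178305/43496451306·1331/125 + (-784057010/1977111423)·29503629/1331000 + 145225300/1977111423·1 = -914036354489/724940855100 ≠ 1/4 ⇒ order 3.
b·(c∘Ac): (-784057010/1977111423)·309/55 + 145225300/1977111423·28747/2200 = -5014684495/3954222846 ≠ 1/8
b·Ac²: (-784057010/1977111423)·22/5 + 145225300/1977111423·3975259/121000 = 16149114013/24164695170 ≠ 1/12
b·A²c: 145225300/1977111423·24/5 = 232360480/659037141 ≠ 1/24

3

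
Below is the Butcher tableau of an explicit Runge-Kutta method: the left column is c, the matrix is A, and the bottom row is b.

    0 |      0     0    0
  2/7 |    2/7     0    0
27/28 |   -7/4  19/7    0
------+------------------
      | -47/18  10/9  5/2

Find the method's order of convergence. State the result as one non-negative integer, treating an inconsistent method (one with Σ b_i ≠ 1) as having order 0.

1

b = (-47/18, 10/9, 5/2)
c = (0, 2/7, 27/28)
Ac = (0, 0, 38/49)
Σ b_i: (-47/18)·1 + 10/9·1 + 5/2·1 = 1 ✓
b·c: 10/9·2/7 + 5/2·27/28 = 1375/504 ≠ 1/2 ⇒ order 1.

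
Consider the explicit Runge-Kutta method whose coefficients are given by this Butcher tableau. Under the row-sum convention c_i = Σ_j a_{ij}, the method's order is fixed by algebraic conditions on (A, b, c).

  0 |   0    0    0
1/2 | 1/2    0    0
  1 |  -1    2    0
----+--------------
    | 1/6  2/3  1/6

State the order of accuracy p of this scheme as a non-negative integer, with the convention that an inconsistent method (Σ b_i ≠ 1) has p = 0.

b = (1/6, 2/3, 1/6)
c = (0, 1/2, 1)
Ac = (0, 0, 1)
Σ b_i: 1/6·1 + 2/3·1 + 1/6·1 = 1 ✓
b·c: 2/3·1/2 + 1/6·1 = 1/2 ✓
b·c²: 2/3·1/4 + 1/6·1 = 1/3 ✓
b·Ac: 1/6·1 = 1/6 ✓; 3 stages ⇒ order 3.

3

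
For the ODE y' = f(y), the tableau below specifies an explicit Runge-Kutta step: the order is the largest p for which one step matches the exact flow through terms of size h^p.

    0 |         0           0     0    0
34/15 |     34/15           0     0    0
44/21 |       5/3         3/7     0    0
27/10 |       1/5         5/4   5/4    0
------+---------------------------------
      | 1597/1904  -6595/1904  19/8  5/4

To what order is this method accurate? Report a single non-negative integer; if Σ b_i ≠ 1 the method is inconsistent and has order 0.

2

b = (1597/1904, -6595/1904, 19/8, 5/4)
c = (0, 34/15, 44/21, 27/10)
Ac = (0, 0, 34/35, 229/42)
Σ b_i: 1597/1904·1 + (-6595/1904)·1 + 19/8·1 + 5/4·1 = 1 ✓
b·c: (-6595/1904)·34/15 + 19/8·44/21 + 5/4·27/10 = 1/2 ✓
b·c²: (-6595/1904)·1156/225 + 19/8·1936/441 + 5/4·729/100 = 4099/2352 ≠ 1/3 ⇒ order 2.
b·Ac: 19/8·34/35 + 5/4·229/42 = 7663/840 ≠ 1/6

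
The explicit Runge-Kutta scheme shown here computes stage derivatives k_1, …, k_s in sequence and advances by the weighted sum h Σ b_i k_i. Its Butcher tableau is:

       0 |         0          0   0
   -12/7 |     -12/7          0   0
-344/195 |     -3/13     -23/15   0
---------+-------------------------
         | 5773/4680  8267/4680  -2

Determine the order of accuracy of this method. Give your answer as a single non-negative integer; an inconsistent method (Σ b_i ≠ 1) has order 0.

2

b = (5773/4680, 8267/4680, -2)
c = (0, -12/7, -344/195)
Ac = (0, 0, 92/35)
Σ b_i: 5773/4680·1 + 8267/4680·1 + (-2)·1 = 1 ✓
b·c: 8267/4680·(-12/7) + (-2)·(-344/195) = 1/2 ✓
b·c²: 8267/4680·144/49 + (-2)·118336/38025 = -274934/266175 ≠ 1/3 ⇒ order 2.
b·Ac: (-2)·92/35 = -184/35 ≠ 1/6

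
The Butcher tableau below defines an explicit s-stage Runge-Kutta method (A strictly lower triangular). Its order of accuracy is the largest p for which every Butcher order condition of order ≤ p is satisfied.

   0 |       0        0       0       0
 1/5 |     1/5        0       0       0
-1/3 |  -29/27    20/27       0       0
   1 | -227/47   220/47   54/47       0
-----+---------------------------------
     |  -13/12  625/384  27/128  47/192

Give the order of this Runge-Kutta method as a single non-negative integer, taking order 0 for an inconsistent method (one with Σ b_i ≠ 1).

b = (-13/12, 625/384, 27/128, 47/192)
c = (0, 1/5, -1/3, 1)
Ac = (0, 0, 4/27, 26/47)
Σ b_i: (-13/12)·1 + 625/384·1 + 27/128·1 + 47/192·1 = 1 ✓
b·c: 625/384·1/5 + 27/128·(-1/3) + 47/192·1 = 1/2 ✓
b·c²: 625/384·1/25 + 27/128·1/9 + 47/192·1 = 1/3 ✓
b·Ac: 27/128·4/27 + 47/192·26/47 = 1/6 ✓
b·c³: 625/384·1/125 + 27/128·(-1/27) + 47/192·1 = 1/4 ✓
b·(c∘Ac): 27/128·(-4/81) + 47/192·26/47 = 1/8 ✓
b·Ac²: 27/128·4/135 + 47/192·74/235 = 1/12 ✓
b·A²c: 47/192·8/47 = 1/24 ✓; 4 stages ⇒ order 4.

4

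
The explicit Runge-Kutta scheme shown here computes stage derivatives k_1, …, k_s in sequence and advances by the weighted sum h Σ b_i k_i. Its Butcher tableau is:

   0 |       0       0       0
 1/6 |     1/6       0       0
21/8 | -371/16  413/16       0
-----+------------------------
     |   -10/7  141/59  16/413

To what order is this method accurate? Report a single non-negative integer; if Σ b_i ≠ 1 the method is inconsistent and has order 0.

3

b = (-10/7, 141/59, 16/413)
c = (0, 1/6, 21/8)
Ac = (0, 0, 413/96)
Σ b_i: (-10/7)·1 + 141/59·1 + 16/413·1 = 1 ✓
b·c: 141/59·1/6 + 16/413·21/8 = 1/2 ✓
b·c²: 141/59·1/36 + 16/413·441/64 = 1/3 ✓
b·Ac: 16/413·413/96 = 1/6 ✓; 3 stages ⇒ order 3.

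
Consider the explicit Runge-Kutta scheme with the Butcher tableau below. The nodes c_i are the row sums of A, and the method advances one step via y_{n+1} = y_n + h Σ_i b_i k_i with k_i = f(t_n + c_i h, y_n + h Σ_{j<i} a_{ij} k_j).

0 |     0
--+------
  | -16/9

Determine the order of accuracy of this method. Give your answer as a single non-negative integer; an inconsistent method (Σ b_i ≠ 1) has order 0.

0

b = (-16/9)
c = (0)
Σ b_i: (-16/9)·1 = -16/9 ≠ 1 ⇒ order 0.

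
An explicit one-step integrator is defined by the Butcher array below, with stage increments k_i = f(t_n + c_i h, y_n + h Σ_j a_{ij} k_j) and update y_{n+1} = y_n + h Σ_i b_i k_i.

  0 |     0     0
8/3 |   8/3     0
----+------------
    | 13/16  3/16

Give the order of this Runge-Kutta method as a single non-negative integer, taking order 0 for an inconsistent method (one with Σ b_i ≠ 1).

2

b = (13/16, 3/16)
c = (0, 8/3)
Σ b_i: 13/16·1 + 3/16·1 = 1 ✓
b·c: 3/16·8/3 = 1/2 ✓; 2 stages ⇒ order 2.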